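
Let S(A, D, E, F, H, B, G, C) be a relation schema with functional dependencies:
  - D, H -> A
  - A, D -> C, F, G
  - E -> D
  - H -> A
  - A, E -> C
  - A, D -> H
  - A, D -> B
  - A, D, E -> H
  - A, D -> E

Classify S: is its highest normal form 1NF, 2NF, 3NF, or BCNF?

3NF

Candidate keys: {A, D}, {A, E}, {D, H}, {E, H}. Prime attributes: {A, D, E, H}.
For E -> D we have {E}⁺ = {D, E}; {E} is not a superkey, so BCNF fails.
Since {D} ⊆ prime attributes and every other non-superkey FD also has a prime right side, the schema is in 3NF.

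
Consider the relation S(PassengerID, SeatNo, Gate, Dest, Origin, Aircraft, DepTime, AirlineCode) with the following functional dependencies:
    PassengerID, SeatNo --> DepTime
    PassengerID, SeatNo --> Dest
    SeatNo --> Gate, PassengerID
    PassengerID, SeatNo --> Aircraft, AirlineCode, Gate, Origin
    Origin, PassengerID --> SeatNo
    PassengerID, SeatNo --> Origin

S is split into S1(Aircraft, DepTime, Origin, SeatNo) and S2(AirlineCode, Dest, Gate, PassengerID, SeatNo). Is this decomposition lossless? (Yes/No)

S1 ∩ S2 = {SeatNo}; its closure under F is {Aircraft, AirlineCode, DepTime, Dest, Gate, Origin, PassengerID, SeatNo}.
Since S1 ⊆ {Aircraft, AirlineCode, DepTime, Dest, Gate, Origin, PassengerID, SeatNo}, the intersection is a superkey of S1; the decomposition is lossless.

Yes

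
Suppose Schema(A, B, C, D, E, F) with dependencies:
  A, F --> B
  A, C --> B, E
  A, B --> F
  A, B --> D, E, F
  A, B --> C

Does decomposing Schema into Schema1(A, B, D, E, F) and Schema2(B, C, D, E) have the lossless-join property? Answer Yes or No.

No

The shared attributes are {B, D, E} and {B, D, E}⁺ = {B, D, E}.
Neither Schema1 nor Schema2 is contained in that closure, so the decomposition is lossy.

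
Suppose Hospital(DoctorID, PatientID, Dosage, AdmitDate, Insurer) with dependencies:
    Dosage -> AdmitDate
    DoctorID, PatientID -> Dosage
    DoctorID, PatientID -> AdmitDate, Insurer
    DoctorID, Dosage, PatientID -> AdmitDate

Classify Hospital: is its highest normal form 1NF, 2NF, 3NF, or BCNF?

Candidate key: {DoctorID, PatientID}. Prime attributes: {DoctorID, PatientID}.
For Dosage -> AdmitDate we have {Dosage}⁺ = {AdmitDate, Dosage}; {Dosage} is not a superkey, so BCNF fails.
Dosage -> AdmitDate determines the non-prime attribute {AdmitDate} from a non-superkey — 3NF is violated.
No non-prime attribute depends on a proper subset of any candidate key, so 2NF holds.

2NF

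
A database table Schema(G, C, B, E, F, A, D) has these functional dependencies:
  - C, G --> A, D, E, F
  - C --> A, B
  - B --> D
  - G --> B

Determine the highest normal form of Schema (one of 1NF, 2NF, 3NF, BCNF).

Candidate key: {C, G}. Prime attributes: {C, G}.
C --> A, B breaks BCNF: {C}⁺ = {A, B, C, D}, so {C} is not a superkey.
Because {A, B} are non-prime and the left side of C --> A, B is not a superkey, the relation is not in 3NF.
The proper key subset {C} of {C, G} determines non-prime {A, B, D}, so the relation is not even in 2NF.

1NF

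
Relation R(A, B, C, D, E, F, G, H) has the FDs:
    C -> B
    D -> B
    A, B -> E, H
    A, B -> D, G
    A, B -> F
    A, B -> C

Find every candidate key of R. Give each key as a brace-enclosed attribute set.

{A, B}, {A, C}, {A, D}

Attributes never on any right-hand side: {A} — every candidate key must contain it.
{A, B} is a candidate key since {A, B}⁺ = {A, B, C, D, E, F, G, H} covers every attribute.
{A, C} is a candidate key since {A, C}⁺ = {A, B, C, D, E, F, G, H} covers every attribute.
{A, D} is a candidate key since {A, D}⁺ = {A, B, C, D, E, F, G, H} covers every attribute.
Any other superkey properly contains one of these, so there are no further candidate keys.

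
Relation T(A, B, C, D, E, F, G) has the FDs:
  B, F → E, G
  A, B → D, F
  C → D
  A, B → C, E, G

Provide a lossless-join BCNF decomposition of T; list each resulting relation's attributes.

Candidate key of the original relation: {A, B}.
{A, B, C, D, E, F, G}: {B, F} determines {B, E, F, G} here but is not a superkey — split on B, F → E, G, giving {B, E, F, G} and {A, B, C, D, F}.
{B, E, F, G} is in BCNF.
{A, B, C, D, F}: {C} determines {C, D} here but is not a superkey — split on C → D, giving {C, D} and {A, B, C, F}.
{C, D} is in BCNF.
{A, B, C, F} is in BCNF.

{A, B, C, F}; {B, E, F, G}; {C, D}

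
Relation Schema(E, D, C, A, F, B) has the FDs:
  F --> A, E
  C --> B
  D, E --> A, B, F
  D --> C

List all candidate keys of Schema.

Attributes never on any right-hand side: {D} — every candidate key must contain it.
Closure of {D, E} is {A, B, C, D, E, F}, the whole schema; {D, E} is a candidate key.
Closure of {D, F} is {A, B, C, D, E, F}, the whole schema; {D, F} is a candidate key.
Any other superkey properly contains one of these, so there are no further candidate keys.

{D, E}, {D, F}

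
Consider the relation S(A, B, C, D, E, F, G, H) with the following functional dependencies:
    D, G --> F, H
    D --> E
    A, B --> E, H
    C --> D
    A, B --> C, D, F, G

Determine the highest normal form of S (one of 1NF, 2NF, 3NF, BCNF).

2NF

Candidate key: {A, B}. Prime attributes: {A, B}.
For D, G --> F, H we have {D, G}⁺ = {D, E, F, G, H}; {D, G} is not a superkey, so BCNF fails.
D, G --> F, H has non-prime {F, H} on the right and a non-superkey on the left, so 3NF fails.
No non-prime attribute depends on a proper subset of any candidate key, so 2NF holds.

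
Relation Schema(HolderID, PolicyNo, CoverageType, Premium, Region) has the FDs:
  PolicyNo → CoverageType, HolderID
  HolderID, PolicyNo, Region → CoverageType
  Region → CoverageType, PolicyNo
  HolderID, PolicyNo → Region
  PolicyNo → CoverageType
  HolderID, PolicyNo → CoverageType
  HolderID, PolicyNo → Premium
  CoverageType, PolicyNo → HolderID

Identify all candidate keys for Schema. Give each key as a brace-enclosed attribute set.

{PolicyNo}, {Region}

{PolicyNo}⁺ = {CoverageType, HolderID, PolicyNo, Premium, Region} — all of the relation — so {PolicyNo} is a candidate key.
{Region}⁺ = {CoverageType, HolderID, PolicyNo, Premium, Region} — all of the relation — so {Region} is a candidate key.
These are minimal and exhaustive — every other superkey contains one of them.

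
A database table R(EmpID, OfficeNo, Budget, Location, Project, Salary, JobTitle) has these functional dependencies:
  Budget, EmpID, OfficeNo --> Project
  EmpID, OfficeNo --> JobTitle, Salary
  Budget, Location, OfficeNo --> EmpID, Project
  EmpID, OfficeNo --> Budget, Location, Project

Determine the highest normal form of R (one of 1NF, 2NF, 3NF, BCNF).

Candidate keys: {Budget, Location, OfficeNo}, {EmpID, OfficeNo}. Prime attributes: {Budget, EmpID, Location, OfficeNo}.
The left-hand side of every FD is a superkey, so BCNF is satisfied.

BCNF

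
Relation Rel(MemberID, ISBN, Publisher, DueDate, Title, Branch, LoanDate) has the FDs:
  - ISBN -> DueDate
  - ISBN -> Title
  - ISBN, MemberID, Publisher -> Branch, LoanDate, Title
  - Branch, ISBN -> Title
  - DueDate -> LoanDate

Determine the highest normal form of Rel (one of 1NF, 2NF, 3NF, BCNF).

1NF

Candidate key: {ISBN, MemberID, Publisher}. Prime attributes: {ISBN, MemberID, Publisher}.
For ISBN -> DueDate we have {ISBN}⁺ = {DueDate, ISBN, LoanDate, Title}; {ISBN} is not a superkey, so BCNF fails.
ISBN -> DueDate has non-prime {DueDate} on the right and a non-superkey on the left, so 3NF fails.
{ISBN} is a proper subset of the key {ISBN, MemberID, Publisher}, and {ISBN}⁺ contains the non-prime attributes {DueDate, LoanDate, Title} — a partial dependency, so 2NF is violated.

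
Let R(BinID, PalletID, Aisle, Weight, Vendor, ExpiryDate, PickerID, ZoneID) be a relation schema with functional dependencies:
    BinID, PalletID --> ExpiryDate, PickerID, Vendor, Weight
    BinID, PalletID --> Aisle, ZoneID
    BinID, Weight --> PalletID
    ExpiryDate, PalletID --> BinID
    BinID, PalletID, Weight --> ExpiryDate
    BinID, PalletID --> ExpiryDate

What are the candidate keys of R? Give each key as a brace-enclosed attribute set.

{BinID, PalletID}, {BinID, Weight}, {ExpiryDate, PalletID}

Closure of {BinID, PalletID} is {Aisle, BinID, ExpiryDate, PalletID, PickerID, Vendor, Weight, ZoneID}, the whole schema; {BinID, PalletID} is a candidate key.
Closure of {BinID, Weight} is {Aisle, BinID, ExpiryDate, PalletID, PickerID, Vendor, Weight, ZoneID}, the whole schema; {BinID, Weight} is a candidate key.
Closure of {ExpiryDate, PalletID} is {Aisle, BinID, ExpiryDate, PalletID, PickerID, Vendor, Weight, ZoneID}, the whole schema; {ExpiryDate, PalletID} is a candidate key.
No proper subset of any of these is a key, and no other minimal superkey exists.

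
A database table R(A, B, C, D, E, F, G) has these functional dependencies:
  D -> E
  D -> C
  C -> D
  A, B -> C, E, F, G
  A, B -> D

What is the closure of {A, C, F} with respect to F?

Start with {A, C, F}.
C -> D applies; add {D} → now {A, C, D, F}.
D -> E applies; add {E} → now {A, C, D, E, F}.
No further FD applies.

{A, C, D, E, F}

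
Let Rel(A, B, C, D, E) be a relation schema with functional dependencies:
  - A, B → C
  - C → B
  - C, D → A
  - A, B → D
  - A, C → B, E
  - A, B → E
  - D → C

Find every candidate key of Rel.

{A, B}, {A, C}, {D}

Closure of {D} is {A, B, C, D, E}, the whole schema; {D} is a candidate key.
Closure of {A, B} is {A, B, C, D, E}, the whole schema; {A, B} is a candidate key.
Closure of {A, C} is {A, B, C, D, E}, the whole schema; {A, C} is a candidate key.
Any other superkey properly contains one of these, so there are no further candidate keys.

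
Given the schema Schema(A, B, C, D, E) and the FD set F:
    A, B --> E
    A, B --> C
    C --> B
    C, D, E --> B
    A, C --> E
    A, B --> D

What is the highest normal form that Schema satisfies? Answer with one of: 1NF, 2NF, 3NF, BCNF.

3NF

Candidate keys: {A, B}, {A, C}. Prime attributes: {A, B, C}.
For C --> B we have {C}⁺ = {B, C}; {C} is not a superkey, so BCNF fails.
Its right-hand attributes {B} are all prime, as are those of every other non-superkey FD — the relation is in 3NF.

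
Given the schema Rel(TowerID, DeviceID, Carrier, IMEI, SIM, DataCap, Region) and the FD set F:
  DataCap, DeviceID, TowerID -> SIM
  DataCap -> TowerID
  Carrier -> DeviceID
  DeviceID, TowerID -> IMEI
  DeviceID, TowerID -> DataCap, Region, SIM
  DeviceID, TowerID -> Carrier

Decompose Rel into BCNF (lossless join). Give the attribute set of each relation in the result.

{Carrier, DataCap, IMEI, Region, SIM}; {Carrier, DeviceID}; {DataCap, TowerID}

Candidate keys of the original relation: {Carrier, DataCap}, {Carrier, TowerID}, {DataCap, DeviceID}, {DeviceID, TowerID}.
{Carrier, DataCap, DeviceID, IMEI, Region, SIM, TowerID}: {DataCap} determines {DataCap, TowerID} here but is not a superkey — split on DataCap -> TowerID, giving {DataCap, TowerID} and {Carrier, DataCap, DeviceID, IMEI, Region, SIM}.
{DataCap, TowerID} is in BCNF.
{Carrier, DataCap, DeviceID, IMEI, Region, SIM}: {Carrier} determines {Carrier, DeviceID} here but is not a superkey — split on Carrier -> DeviceID, giving {Carrier, DeviceID} and {Carrier, DataCap, IMEI, Region, SIM}.
{Carrier, DeviceID} is in BCNF.
{Carrier, DataCap, IMEI, Region, SIM} is in BCNF.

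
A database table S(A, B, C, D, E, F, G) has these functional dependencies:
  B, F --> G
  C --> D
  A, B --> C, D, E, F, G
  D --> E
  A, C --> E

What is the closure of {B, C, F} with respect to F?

Start with {B, C, F}.
B, F --> G applies; add {G} → now {B, C, F, G}.
C --> D applies; add {D} → now {B, C, D, F, G}.
D --> E applies; add {E} → now {B, C, D, E, F, G}.
No further FD applies.

{B, C, D, E, F, G}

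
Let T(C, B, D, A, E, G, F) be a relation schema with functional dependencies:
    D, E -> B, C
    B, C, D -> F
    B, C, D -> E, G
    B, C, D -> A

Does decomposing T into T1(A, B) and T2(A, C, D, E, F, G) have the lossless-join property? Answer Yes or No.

Common attributes: {A}; their closure is {A}.
T1 ⊄ {A} and T2 ⊄ {A}, so the split is lossy.

No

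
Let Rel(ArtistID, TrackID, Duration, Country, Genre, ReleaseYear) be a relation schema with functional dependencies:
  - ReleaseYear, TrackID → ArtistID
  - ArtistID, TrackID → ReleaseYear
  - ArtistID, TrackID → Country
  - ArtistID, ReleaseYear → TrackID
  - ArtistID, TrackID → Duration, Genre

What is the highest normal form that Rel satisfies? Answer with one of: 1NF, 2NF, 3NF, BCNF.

BCNF

Candidate keys: {ArtistID, ReleaseYear}, {ArtistID, TrackID}, {ReleaseYear, TrackID}. Prime attributes: {ArtistID, ReleaseYear, TrackID}.
The left-hand side of every FD is a superkey, so BCNF is satisfied.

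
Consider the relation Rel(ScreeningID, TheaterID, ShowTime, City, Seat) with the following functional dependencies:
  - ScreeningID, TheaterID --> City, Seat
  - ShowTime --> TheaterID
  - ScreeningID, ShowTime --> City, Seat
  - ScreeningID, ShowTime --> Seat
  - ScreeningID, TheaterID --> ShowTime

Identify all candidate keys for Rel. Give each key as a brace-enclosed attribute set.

{ScreeningID, ShowTime}, {ScreeningID, TheaterID}

{ScreeningID} never appears on the right of any FD, so every key must include it.
{ScreeningID, ShowTime}⁺ = {City, ScreeningID, Seat, ShowTime, TheaterID} — all of the relation — so {ScreeningID, ShowTime} is a candidate key.
{ScreeningID, TheaterID}⁺ = {City, ScreeningID, Seat, ShowTime, TheaterID} — all of the relation — so {ScreeningID, TheaterID} is a candidate key.
These are minimal and exhaustive — every other superkey contains one of them.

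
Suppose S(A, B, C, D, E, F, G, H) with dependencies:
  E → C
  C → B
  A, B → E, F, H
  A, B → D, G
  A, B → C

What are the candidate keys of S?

{A} never appears on the right of any FD, so every key must include it.
{A, B} is a candidate key since {A, B}⁺ = {A, B, C, D, E, F, G, H} covers every attribute.
{A, C} is a candidate key since {A, C}⁺ = {A, B, C, D, E, F, G, H} covers every attribute.
{A, E} is a candidate key since {A, E}⁺ = {A, B, C, D, E, F, G, H} covers every attribute.
Any other superkey properly contains one of these, so there are no further candidate keys.

{A, B}, {A, C}, {A, E}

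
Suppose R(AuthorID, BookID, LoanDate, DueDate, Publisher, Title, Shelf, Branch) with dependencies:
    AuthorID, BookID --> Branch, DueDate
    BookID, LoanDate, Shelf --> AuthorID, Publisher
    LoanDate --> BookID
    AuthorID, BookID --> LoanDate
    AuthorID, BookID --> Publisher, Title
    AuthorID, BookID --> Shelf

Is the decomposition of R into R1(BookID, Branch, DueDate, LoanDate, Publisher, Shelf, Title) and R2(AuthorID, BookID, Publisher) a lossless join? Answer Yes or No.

Common attributes: {BookID, Publisher}; their closure is {BookID, Publisher}.
The closure covers neither R1 nor R2 entirely; the join is not lossless.

No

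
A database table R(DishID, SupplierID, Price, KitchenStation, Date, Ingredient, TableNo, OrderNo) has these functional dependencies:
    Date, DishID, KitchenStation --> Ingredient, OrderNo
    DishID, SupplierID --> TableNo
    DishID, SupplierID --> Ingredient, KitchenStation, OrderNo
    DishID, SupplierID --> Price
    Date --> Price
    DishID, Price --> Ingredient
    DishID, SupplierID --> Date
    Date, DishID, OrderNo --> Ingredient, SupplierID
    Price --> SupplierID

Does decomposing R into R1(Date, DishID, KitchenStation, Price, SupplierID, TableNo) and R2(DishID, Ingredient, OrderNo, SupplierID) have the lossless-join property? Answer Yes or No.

Yes

R1 ∩ R2 = {DishID, SupplierID}; its closure under F is {Date, DishID, Ingredient, KitchenStation, OrderNo, Price, SupplierID, TableNo}.
Since R1 ⊆ {Date, DishID, Ingredient, KitchenStation, OrderNo, Price, SupplierID, TableNo}, the intersection is a superkey of R1; the decomposition is lossless.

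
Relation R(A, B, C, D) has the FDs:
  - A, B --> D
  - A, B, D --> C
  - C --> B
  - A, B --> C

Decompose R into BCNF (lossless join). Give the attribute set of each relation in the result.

Candidate keys of the original relation: {A, B}, {A, C}.
{A, B, C, D}: {C} determines {B, C} here but is not a superkey — split on C --> B, giving {B, C} and {A, C, D}.
{B, C}: every determinant is a superkey — BCNF.
{A, C, D}: every determinant is a superkey — BCNF.

{A, C, D}; {B, C}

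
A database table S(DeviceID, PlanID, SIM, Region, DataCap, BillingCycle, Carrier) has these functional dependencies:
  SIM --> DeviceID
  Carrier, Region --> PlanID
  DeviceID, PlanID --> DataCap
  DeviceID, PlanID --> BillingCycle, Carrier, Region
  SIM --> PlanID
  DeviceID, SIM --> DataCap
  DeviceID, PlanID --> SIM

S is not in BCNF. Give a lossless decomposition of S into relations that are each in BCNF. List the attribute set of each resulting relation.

{BillingCycle, Carrier, DataCap, DeviceID, Region, SIM}; {Carrier, PlanID, Region}

Candidate keys of the original relation: {Carrier, DeviceID, Region}, {DeviceID, PlanID}, {SIM}.
Within {BillingCycle, Carrier, DataCap, DeviceID, PlanID, Region, SIM}: {Carrier, Region}⁺ ∩ {BillingCycle, Carrier, DataCap, DeviceID, PlanID, Region, SIM} = {Carrier, PlanID, Region}, not the whole set, so Carrier, Region --> PlanID violates BCNF; decompose into {Carrier, PlanID, Region} and {BillingCycle, Carrier, DataCap, DeviceID, Region, SIM}.
{Carrier, PlanID, Region} has no BCNF violation.
{BillingCycle, Carrier, DataCap, DeviceID, Region, SIM} has no BCNF violation.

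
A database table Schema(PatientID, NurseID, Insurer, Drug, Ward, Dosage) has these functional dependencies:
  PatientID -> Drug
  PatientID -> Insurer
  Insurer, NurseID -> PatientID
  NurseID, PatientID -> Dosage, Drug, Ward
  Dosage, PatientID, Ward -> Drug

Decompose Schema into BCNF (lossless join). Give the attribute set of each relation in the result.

{Dosage, NurseID, PatientID, Ward}; {Drug, Insurer, PatientID}

Candidate keys of the original relation: {Insurer, NurseID}, {NurseID, PatientID}.
Within {Dosage, Drug, Insurer, NurseID, PatientID, Ward}: {PatientID}⁺ ∩ {Dosage, Drug, Insurer, NurseID, PatientID, Ward} = {Drug, Insurer, PatientID}, not the whole set, so PatientID -> Drug, Insurer violates BCNF; decompose into {Drug, Insurer, PatientID} and {Dosage, NurseID, PatientID, Ward}.
{Drug, Insurer, PatientID} has no BCNF violation.
{Dosage, NurseID, PatientID, Ward} has no BCNF violation.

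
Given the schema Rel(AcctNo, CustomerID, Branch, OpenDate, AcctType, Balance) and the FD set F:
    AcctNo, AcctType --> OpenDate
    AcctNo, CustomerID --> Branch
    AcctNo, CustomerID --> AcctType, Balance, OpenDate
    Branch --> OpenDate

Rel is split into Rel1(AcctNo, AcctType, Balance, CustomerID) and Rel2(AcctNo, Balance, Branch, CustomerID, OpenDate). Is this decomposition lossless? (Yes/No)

Yes

Rel1 ∩ Rel2 = {AcctNo, Balance, CustomerID}; its closure under F is {AcctNo, AcctType, Balance, Branch, CustomerID, OpenDate}.
This includes all of Rel1, so the common attributes are a superkey of Rel1 — the join is lossless.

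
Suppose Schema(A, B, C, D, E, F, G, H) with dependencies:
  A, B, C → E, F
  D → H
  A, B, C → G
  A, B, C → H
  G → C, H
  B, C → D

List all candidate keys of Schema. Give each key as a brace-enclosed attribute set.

{A, B, C}, {A, B, G}

Attributes never on any right-hand side: {A, B} — every candidate key must contain all of them.
{A, B, C}⁺ = {A, B, C, D, E, F, G, H}, which is every attribute, so {A, B, C} is a candidate key.
{A, B, G}⁺ = {A, B, C, D, E, F, G, H}, which is every attribute, so {A, B, G} is a candidate key.
Any other superkey properly contains one of these, so there are no further candidate keys.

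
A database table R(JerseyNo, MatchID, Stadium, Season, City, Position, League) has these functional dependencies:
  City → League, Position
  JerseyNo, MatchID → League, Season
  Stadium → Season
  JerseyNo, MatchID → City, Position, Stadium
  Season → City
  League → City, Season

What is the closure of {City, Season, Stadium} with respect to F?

{City, League, Position, Season, Stadium}

Start with {City, Season, Stadium}.
City → League, Position applies; add {League, Position} → now {City, League, Position, Season, Stadium}.
No further FD applies.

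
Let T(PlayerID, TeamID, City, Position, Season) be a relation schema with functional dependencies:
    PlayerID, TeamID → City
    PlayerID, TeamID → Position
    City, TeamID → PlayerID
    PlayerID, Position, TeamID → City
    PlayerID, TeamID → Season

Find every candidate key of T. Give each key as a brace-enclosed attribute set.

{City, TeamID}, {PlayerID, TeamID}

{TeamID} never appears on the right of any FD, so every key must include it.
{City, TeamID}⁺ = {City, PlayerID, Position, Season, TeamID}, which is every attribute, so {City, TeamID} is a candidate key.
{PlayerID, TeamID}⁺ = {City, PlayerID, Position, Season, TeamID}, which is every attribute, so {PlayerID, TeamID} is a candidate key.
Any other superkey properly contains one of these, so there are no further candidate keys.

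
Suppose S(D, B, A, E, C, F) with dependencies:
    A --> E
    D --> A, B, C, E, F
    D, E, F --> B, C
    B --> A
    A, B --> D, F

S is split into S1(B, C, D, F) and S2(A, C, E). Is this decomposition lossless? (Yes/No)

S1 ∩ S2 = {C}; its closure under F is {C}.
S1 ⊄ {C} and S2 ⊄ {C}, so the split is lossy.

No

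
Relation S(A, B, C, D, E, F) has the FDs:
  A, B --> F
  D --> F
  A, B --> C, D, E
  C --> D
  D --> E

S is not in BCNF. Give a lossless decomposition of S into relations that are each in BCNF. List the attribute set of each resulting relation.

{A, B, C}; {C, D}; {D, E, F}

Candidate key of the original relation: {A, B}.
In {A, B, C, D, E, F}, {D} is not a superkey ({D}⁺ restricted to this set is {D, E, F}), so split on D --> E, F into {D, E, F} and {A, B, C, D}.
{D, E, F}: every determinant is a superkey — BCNF.
In {A, B, C, D}, {C} is not a superkey ({C}⁺ restricted to this set is {C, D}), so split on C --> D into {C, D} and {A, B, C}.
{C, D}: every determinant is a superkey — BCNF.
{A, B, C}: every determinant is a superkey — BCNF.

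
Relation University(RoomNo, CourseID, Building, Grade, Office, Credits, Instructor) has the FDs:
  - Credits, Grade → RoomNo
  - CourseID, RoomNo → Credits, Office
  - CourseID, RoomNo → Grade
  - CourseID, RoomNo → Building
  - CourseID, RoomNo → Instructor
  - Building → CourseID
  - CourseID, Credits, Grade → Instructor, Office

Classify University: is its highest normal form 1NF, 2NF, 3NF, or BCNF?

3NF

Candidate keys: {Building, Credits, Grade}, {Building, RoomNo}, {CourseID, Credits, Grade}, {CourseID, RoomNo}. Prime attributes: {Building, CourseID, Credits, Grade, RoomNo}.
Credits, Grade → RoomNo breaks BCNF: {Credits, Grade}⁺ = {Credits, Grade, RoomNo}, so {Credits, Grade} is not a superkey.
But every attribute on its right side ({RoomNo}) is prime, and the same holds for every other non-superkey FD, so 3NF still holds.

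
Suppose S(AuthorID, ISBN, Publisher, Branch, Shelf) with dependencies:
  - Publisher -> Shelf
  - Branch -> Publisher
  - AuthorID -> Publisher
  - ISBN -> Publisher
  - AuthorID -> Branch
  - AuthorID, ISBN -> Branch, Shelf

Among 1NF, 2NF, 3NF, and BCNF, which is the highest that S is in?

1NF

Candidate key: {AuthorID, ISBN}. Prime attributes: {AuthorID, ISBN}.
Publisher -> Shelf breaks BCNF: {Publisher}⁺ = {Publisher, Shelf}, so {Publisher} is not a superkey.
Publisher -> Shelf has non-prime {Shelf} on the right and a non-superkey on the left, so 3NF fails.
Since {AuthorID} ⊂ {AuthorID, ISBN} and {AuthorID}⁺ ⊇ {Branch, Publisher, Shelf} with {Branch, Publisher, Shelf} non-prime, there is a partial dependency; 2NF fails.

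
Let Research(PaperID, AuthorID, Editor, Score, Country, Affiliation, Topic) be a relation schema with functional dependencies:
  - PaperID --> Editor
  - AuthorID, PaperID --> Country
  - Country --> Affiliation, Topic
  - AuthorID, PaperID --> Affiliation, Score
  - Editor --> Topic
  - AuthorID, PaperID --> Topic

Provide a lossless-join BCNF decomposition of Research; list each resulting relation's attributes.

{Affiliation, Country}; {AuthorID, Country, PaperID, Score}; {Editor, PaperID}; {Editor, Topic}

Candidate key of the original relation: {AuthorID, PaperID}.
In {Affiliation, AuthorID, Country, Editor, PaperID, Score, Topic}, {PaperID} is not a superkey ({PaperID}⁺ restricted to this set is {Editor, PaperID, Topic}), so split on PaperID --> Editor, Topic into {Editor, PaperID, Topic} and {Affiliation, AuthorID, Country, PaperID, Score}.
In {Editor, PaperID, Topic}, {Editor} is not a superkey ({Editor}⁺ restricted to this set is {Editor, Topic}), so split on Editor --> Topic into {Editor, Topic} and {Editor, PaperID}.
{Editor, Topic}: every determinant is a superkey — BCNF.
{Editor, PaperID}: every determinant is a superkey — BCNF.
In {Affiliation, AuthorID, Country, PaperID, Score}, {Country} is not a superkey ({Country}⁺ restricted to this set is {Affiliation, Country}), so split on Country --> Affiliation into {Affiliation, Country} and {AuthorID, Country, PaperID, Score}.
{Affiliation, Country}: every determinant is a superkey — BCNF.
{AuthorID, Country, PaperID, Score}: every determinant is a superkey — BCNF.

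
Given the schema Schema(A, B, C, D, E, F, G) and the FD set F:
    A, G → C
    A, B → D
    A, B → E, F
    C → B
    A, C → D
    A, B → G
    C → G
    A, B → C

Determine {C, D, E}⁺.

{B, C, D, E, G}

Start with {C, D, E}.
C → B applies; add {B} → now {B, C, D, E}.
C → G applies; add {G} → now {B, C, D, E, G}.
No further FD applies.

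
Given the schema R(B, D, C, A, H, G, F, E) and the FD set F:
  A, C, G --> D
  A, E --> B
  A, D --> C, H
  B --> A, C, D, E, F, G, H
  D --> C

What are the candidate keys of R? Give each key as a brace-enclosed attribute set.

{B}⁺ = {A, B, C, D, E, F, G, H}, which is every attribute, so {B} is a candidate key.
{A, E}⁺ = {A, B, C, D, E, F, G, H}, which is every attribute, so {A, E} is a candidate key.
No proper subset of any of these is a key, and no other minimal superkey exists.

{A, E}, {B}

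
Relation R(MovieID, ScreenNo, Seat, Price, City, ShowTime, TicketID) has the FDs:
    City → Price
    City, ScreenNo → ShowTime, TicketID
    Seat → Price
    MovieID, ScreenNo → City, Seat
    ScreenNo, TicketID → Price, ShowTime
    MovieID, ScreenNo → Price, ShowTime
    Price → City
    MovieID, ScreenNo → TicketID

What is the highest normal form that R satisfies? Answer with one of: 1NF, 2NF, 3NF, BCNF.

Candidate key: {MovieID, ScreenNo}. Prime attributes: {MovieID, ScreenNo}.
City → Price: {City}⁺ = {City, Price}, which is not all of the attributes, so the left side is not a superkey — BCNF is violated.
City → Price has non-prime {Price} on the right and a non-superkey on the left, so 3NF fails.
No non-prime attribute depends on a proper subset of any candidate key, so 2NF holds.

2NF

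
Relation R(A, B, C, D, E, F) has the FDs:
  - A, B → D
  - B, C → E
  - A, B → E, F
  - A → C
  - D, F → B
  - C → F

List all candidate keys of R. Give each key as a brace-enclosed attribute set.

{A, B}, {A, D}

Attributes never on any right-hand side: {A} — every candidate key must contain it.
{A, B}⁺ = {A, B, C, D, E, F} — all of the relation — so {A, B} is a candidate key.
{A, D}⁺ = {A, B, C, D, E, F} — all of the relation — so {A, D} is a candidate key.
Any other superkey properly contains one of these, so there are no further candidate keys.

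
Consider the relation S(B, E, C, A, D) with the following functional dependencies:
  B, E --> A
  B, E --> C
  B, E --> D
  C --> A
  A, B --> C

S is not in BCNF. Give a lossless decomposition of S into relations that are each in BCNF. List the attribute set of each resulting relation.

Candidate key of the original relation: {B, E}.
In {A, B, C, D, E}, {C} is not a superkey ({C}⁺ restricted to this set is {A, C}), so split on C --> A into {A, C} and {B, C, D, E}.
{A, C} is in BCNF.
{B, C, D, E} is in BCNF.

{A, C}; {B, C, D, E}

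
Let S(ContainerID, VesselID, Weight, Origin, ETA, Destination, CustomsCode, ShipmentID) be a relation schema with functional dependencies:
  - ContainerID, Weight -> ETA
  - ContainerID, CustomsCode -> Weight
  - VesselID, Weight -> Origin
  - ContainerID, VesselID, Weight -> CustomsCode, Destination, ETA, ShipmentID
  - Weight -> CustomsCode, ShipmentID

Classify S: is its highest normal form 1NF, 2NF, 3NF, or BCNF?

1NF

Candidate keys: {ContainerID, CustomsCode, VesselID}, {ContainerID, VesselID, Weight}. Prime attributes: {ContainerID, CustomsCode, VesselID, Weight}.
ContainerID, Weight -> ETA breaks BCNF: {ContainerID, Weight}⁺ = {ContainerID, CustomsCode, ETA, ShipmentID, Weight}, so {ContainerID, Weight} is not a superkey.
ContainerID, Weight -> ETA has non-prime {ETA} on the right and a non-superkey on the left, so 3NF fails.
The proper key subset {ContainerID, CustomsCode} of {ContainerID, CustomsCode, VesselID} determines non-prime {ETA, ShipmentID}, so the relation is not even in 2NF.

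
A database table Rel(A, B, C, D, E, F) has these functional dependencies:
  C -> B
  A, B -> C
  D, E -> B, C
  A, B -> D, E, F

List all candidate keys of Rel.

{A} never appears on the right of any FD, so every key must include it.
{A, B} is a candidate key since {A, B}⁺ = {A, B, C, D, E, F} covers every attribute.
{A, C} is a candidate key since {A, C}⁺ = {A, B, C, D, E, F} covers every attribute.
{A, D, E} is a candidate key since {A, D, E}⁺ = {A, B, C, D, E, F} covers every attribute.
Any other superkey properly contains one of these, so there are no further candidate keys.

{A, B}, {A, C}, {A, D, E}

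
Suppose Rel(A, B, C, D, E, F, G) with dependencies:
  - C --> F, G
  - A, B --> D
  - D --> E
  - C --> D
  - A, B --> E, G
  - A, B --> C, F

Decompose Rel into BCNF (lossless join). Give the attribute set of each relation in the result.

{A, B, C}; {C, D, F, G}; {D, E}

Candidate key of the original relation: {A, B}.
{A, B, C, D, E, F, G}: {C} determines {C, D, E, F, G} here but is not a superkey — split on C --> D, E, F, G, giving {C, D, E, F, G} and {A, B, C}.
{C, D, E, F, G}: {D} determines {D, E} here but is not a superkey — split on D --> E, giving {D, E} and {C, D, F, G}.
{D, E} has no BCNF violation.
{C, D, F, G} has no BCNF violation.
{A, B, C} has no BCNF violation.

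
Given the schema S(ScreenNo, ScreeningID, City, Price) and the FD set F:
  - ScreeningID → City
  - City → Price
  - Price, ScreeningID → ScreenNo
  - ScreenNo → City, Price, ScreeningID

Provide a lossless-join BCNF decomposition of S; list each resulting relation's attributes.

Candidate keys of the original relation: {ScreenNo}, {ScreeningID}.
Within {City, Price, ScreenNo, ScreeningID}: {City}⁺ ∩ {City, Price, ScreenNo, ScreeningID} = {City, Price}, not the whole set, so City → Price violates BCNF; decompose into {City, Price} and {City, ScreenNo, ScreeningID}.
{City, Price} has no BCNF violation.
{City, ScreenNo, ScreeningID} has no BCNF violation.

{City, Price}; {City, ScreenNo, ScreeningID}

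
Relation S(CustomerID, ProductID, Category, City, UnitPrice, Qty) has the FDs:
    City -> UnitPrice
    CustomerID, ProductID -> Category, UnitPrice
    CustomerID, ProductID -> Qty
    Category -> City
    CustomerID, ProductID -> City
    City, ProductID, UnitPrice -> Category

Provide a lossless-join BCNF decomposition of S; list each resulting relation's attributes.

Candidate key of the original relation: {CustomerID, ProductID}.
In {Category, City, CustomerID, ProductID, Qty, UnitPrice}, {City} is not a superkey ({City}⁺ restricted to this set is {City, UnitPrice}), so split on City -> UnitPrice into {City, UnitPrice} and {Category, City, CustomerID, ProductID, Qty}.
{City, UnitPrice} is in BCNF.
In {Category, City, CustomerID, ProductID, Qty}, {Category} is not a superkey ({Category}⁺ restricted to this set is {Category, City}), so split on Category -> City into {Category, City} and {Category, CustomerID, ProductID, Qty}.
{Category, City} is in BCNF.
{Category, CustomerID, ProductID, Qty} is in BCNF.

{Category, City}; {Category, CustomerID, ProductID, Qty}; {City, UnitPrice}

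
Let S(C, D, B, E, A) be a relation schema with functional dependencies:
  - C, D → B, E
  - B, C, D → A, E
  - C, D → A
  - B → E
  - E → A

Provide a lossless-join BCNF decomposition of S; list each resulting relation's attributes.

{A, E}; {B, C, D}; {B, E}

Candidate key of the original relation: {C, D}.
{A, B, C, D, E}: {B} determines {A, B, E} here but is not a superkey — split on B → A, E, giving {A, B, E} and {B, C, D}.
{A, B, E}: {E} determines {A, E} here but is not a superkey — split on E → A, giving {A, E} and {B, E}.
{A, E} has no BCNF violation.
{B, E} has no BCNF violation.
{B, C, D} has no BCNF violation.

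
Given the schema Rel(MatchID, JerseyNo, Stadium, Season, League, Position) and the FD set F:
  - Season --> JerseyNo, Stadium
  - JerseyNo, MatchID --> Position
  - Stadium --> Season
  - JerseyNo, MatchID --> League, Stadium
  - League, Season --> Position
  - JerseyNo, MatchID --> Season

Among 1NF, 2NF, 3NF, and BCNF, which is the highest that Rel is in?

Candidate keys: {JerseyNo, MatchID}, {MatchID, Season}, {MatchID, Stadium}. Prime attributes: {JerseyNo, MatchID, Season, Stadium}.
Season --> JerseyNo, Stadium: {Season}⁺ = {JerseyNo, Season, Stadium}, which is not all of the attributes, so the left side is not a superkey — BCNF is violated.
League, Season --> Position determines the non-prime attribute {Position} from a non-superkey — 3NF is violated.
Checking every proper subset of each key, none determines a non-prime attribute — 2NF is satisfied.

2NF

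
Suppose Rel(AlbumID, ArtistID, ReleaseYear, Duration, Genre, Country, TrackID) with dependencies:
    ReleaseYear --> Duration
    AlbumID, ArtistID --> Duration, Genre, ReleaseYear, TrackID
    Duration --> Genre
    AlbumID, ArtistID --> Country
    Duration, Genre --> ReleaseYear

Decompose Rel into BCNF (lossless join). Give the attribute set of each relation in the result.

{AlbumID, ArtistID, Country, ReleaseYear, TrackID}; {Duration, Genre, ReleaseYear}

Candidate key of the original relation: {AlbumID, ArtistID}.
In {AlbumID, ArtistID, Country, Duration, Genre, ReleaseYear, TrackID}, {ReleaseYear} is not a superkey ({ReleaseYear}⁺ restricted to this set is {Duration, Genre, ReleaseYear}), so split on ReleaseYear --> Duration, Genre into {Duration, Genre, ReleaseYear} and {AlbumID, ArtistID, Country, ReleaseYear, TrackID}.
{Duration, Genre, ReleaseYear} is in BCNF.
{AlbumID, ArtistID, Country, ReleaseYear, TrackID} is in BCNF.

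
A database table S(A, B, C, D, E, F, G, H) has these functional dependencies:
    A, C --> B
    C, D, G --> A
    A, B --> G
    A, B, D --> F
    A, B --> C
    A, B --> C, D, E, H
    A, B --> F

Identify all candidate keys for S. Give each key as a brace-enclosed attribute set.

{A, B}, {A, C}, {C, D, G}

{A, B}⁺ = {A, B, C, D, E, F, G, H}, which is every attribute, so {A, B} is a candidate key.
{A, C}⁺ = {A, B, C, D, E, F, G, H}, which is every attribute, so {A, C} is a candidate key.
{C, D, G}⁺ = {A, B, C, D, E, F, G, H}, which is every attribute, so {C, D, G} is a candidate key.
Any other superkey properly contains one of these, so there are no further candidate keys.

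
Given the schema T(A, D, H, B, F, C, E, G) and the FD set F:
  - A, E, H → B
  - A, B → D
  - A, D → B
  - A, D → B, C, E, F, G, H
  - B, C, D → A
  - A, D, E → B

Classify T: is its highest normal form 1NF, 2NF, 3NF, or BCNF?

Candidate keys: {A, B}, {A, D}, {A, E, H}, {B, C, D}. Prime attributes: {A, B, C, D, E, H}.
Each dependency's left side is a superkey — BCNF holds.

BCNF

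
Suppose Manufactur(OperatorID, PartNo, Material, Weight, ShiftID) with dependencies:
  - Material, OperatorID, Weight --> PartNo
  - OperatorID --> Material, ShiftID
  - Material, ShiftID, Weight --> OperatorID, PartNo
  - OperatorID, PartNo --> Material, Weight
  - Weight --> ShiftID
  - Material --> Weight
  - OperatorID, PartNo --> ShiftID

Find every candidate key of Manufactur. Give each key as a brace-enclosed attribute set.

{Material}⁺ = {Material, OperatorID, PartNo, ShiftID, Weight}, which is every attribute, so {Material} is a candidate key.
{OperatorID}⁺ = {Material, OperatorID, PartNo, ShiftID, Weight}, which is every attribute, so {OperatorID} is a candidate key.
These are minimal and exhaustive — every other superkey contains one of them.

{Material}, {OperatorID}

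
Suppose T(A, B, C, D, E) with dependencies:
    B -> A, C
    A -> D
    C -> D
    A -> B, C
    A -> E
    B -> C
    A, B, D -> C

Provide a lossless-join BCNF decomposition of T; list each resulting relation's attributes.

{A, B, C, E}; {C, D}

Candidate keys of the original relation: {A}, {B}.
Within {A, B, C, D, E}: {C}⁺ ∩ {A, B, C, D, E} = {C, D}, not the whole set, so C -> D violates BCNF; decompose into {C, D} and {A, B, C, E}.
{C, D} has no BCNF violation.
{A, B, C, E} has no BCNF violation.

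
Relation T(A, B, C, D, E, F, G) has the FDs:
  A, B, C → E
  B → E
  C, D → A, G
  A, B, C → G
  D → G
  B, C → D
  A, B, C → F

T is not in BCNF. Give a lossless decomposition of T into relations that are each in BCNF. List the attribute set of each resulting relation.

{A, C, D}; {B, C, D, F}; {B, E}; {D, G}

Candidate key of the original relation: {B, C}.
In {A, B, C, D, E, F, G}, {B} is not a superkey ({B}⁺ restricted to this set is {B, E}), so split on B → E into {B, E} and {A, B, C, D, F, G}.
{B, E} has no BCNF violation.
In {A, B, C, D, F, G}, {C, D} is not a superkey ({C, D}⁺ restricted to this set is {A, C, D, G}), so split on C, D → A, G into {A, C, D, G} and {B, C, D, F}.
In {A, C, D, G}, {D} is not a superkey ({D}⁺ restricted to this set is {D, G}), so split on D → G into {D, G} and {A, C, D}.
{D, G} has no BCNF violation.
{A, C, D} has no BCNF violation.
{B, C, D, F} has no BCNF violation.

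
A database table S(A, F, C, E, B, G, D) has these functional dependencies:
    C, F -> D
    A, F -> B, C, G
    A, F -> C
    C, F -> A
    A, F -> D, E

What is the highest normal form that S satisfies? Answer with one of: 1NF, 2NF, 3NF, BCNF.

BCNF

Candidate keys: {A, F}, {C, F}. Prime attributes: {A, C, F}.
The left-hand side of every FD is a superkey, so BCNF is satisfied.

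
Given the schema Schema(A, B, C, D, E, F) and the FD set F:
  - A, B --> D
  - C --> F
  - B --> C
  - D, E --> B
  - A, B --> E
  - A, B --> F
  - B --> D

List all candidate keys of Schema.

{A, B}, {A, D, E}

No FD produces {A}, so it must be in every candidate key.
Closure of {A, B} is {A, B, C, D, E, F}, the whole schema; {A, B} is a candidate key.
Closure of {A, D, E} is {A, B, C, D, E, F}, the whole schema; {A, D, E} is a candidate key.
These are minimal and exhaustive — every other superkey contains one of them.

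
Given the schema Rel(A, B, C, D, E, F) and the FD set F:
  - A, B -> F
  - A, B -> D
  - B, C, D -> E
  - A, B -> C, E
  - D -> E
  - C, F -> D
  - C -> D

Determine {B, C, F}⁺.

{B, C, D, E, F}

Start with {B, C, F}.
C, F -> D applies; add {D} → now {B, C, D, F}.
B, C, D -> E applies; add {E} → now {B, C, D, E, F}.
No further FD applies.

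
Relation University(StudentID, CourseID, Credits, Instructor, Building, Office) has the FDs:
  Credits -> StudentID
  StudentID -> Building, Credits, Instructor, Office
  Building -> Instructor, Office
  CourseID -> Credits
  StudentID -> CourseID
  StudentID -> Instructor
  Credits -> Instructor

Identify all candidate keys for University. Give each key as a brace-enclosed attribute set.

{CourseID} is a candidate key since {CourseID}⁺ = {Building, CourseID, Credits, Instructor, Office, StudentID} covers every attribute.
{Credits} is a candidate key since {Credits}⁺ = {Building, CourseID, Credits, Instructor, Office, StudentID} covers every attribute.
{StudentID} is a candidate key since {StudentID}⁺ = {Building, CourseID, Credits, Instructor, Office, StudentID} covers every attribute.
Any other superkey properly contains one of these, so there are no further candidate keys.

{CourseID}, {Credits}, {StudentID}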